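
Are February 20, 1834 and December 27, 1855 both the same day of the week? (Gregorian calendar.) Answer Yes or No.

Yes

From Feb 20, 1834 to Dec 27, 1855 is 7980 days.
7980 mod 7 = 0, so they are the same weekday.
(Feb 20, 1834 is a Thursday; Dec 27, 1855 is a Thursday.)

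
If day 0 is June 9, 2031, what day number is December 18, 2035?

Jun 9, 2031 → Jun 9, 2032: 366 days (Feb 29, 2032 is in that span).
Jun 9, 2032 → Jun 9, 2033: 365 days.
Jun 9, 2033 → Jun 9, 2034: 365 days.
Jun 9, 2034 → Jun 9, 2035: 365 days.
Jun 9, 2035 → Jul 9, 2035: 30 days (June has 30).
Jul 9, 2035 → Aug 9, 2035: 31 days (July has 31).
Aug 9, 2035 → Sep 9, 2035: 31 days (August has 31).
Sep 9, 2035 → Oct 9, 2035: 30 days (September has 30).
Oct 9, 2035 → Nov 9, 2035: 31 days (October has 31).
Nov 9, 2035 → Dec 9, 2035: 30 days (November has 30).
Dec 9, 2035 → Dec 18, 2035: 9 days.
Total: 1653 days.

1653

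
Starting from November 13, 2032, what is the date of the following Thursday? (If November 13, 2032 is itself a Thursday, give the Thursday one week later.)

November 18, 2032

Nov 13, 2032 is a Saturday.
From Saturday to the next Thursday is 5 days.
Nov 13, 2032 + 5 = Nov 18, 2032.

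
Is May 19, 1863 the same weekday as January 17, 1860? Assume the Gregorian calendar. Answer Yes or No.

From Jan 17, 1860 to May 19, 1863 is 1218 days.
1218 mod 7 = 0, so they are the same weekday.
(Jan 17, 1860 is a Tuesday; May 19, 1863 is a Tuesday.)

Yes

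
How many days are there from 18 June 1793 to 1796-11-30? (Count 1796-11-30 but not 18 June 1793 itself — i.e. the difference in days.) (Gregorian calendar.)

1261

Jun 18, 1793 → Jun 18, 1794: 365 days.
Jun 18, 1794 → Jun 18, 1795: 365 days.
Jun 18, 1795 → Jun 18, 1796: 366 days (Feb 29, 1796 is in that span).
Jun 18, 1796 → Jul 18, 1796: 30 days (June has 30).
Jul 18, 1796 → Aug 18, 1796: 31 days (July has 31).
Aug 18, 1796 → Sep 18, 1796: 31 days (August has 31).
Sep 18, 1796 → Oct 18, 1796: 30 days (September has 30).
Oct 18, 1796 → Nov 18, 1796: 31 days (October has 31).
Nov 18, 1796 → Nov 30, 1796: 12 days.
Total: 1261 days.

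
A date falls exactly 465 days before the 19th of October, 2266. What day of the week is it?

First find the weekday of Oct 19, 2266. Doomsday rule: the anchor day for the 2200s is Friday. For year 66: 66÷12 = 5 r 6, and 6÷4 = 1, so 5+6+1 = 12.
Friday + 12 ≡ Wednesday — that's 2266's doomsday.
In October the doomsday date is Oct 10.
Oct 19 is 9 days after Oct 10; 9 mod 7 = 2, so Wednesday + 2 = Friday.
465 mod 7 = 3, so 465 days before a Friday is Friday − 3 = Tuesday.

Tuesday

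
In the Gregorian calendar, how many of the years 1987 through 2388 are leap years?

98

Multiples of 4 in [1987,2388]: 101.
Of those, multiples of 100: 4 (not leap unless ÷400).
Multiples of 400: 1.
Leap years = 101 − 4 + 1 = 98.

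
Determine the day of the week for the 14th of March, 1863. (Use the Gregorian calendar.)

January 1, 1863 is a Thursday.
Jan 1, 1863 → Feb 1, 1863: 31 days (January has 31).
Feb 1, 1863 → Mar 1, 1863: 28 days (February has 28).
Mar 1, 1863 → Mar 14, 1863: 13 days.
Total: 72 days.
72 mod 7 = 2, so Thursday + 2 = Saturday.

Saturday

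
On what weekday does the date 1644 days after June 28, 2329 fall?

First find the weekday of Jun 28, 2329. Doomsday rule: the anchor day for the 2300s is Wednesday. For year 29: 29÷12 = 2 r 5, and 5÷4 = 1, so 2+5+1 = 8.
Wednesday + 8 ≡ Thursday — that's 2329's doomsday.
In June the doomsday date is Jun 6.
Jun 28 is 22 days after Jun 6; 22 mod 7 = 1, so Thursday + 1 = Friday.
1644 mod 7 = 6, so 1644 days after a Friday is Friday + 6 = Thursday.

Thursday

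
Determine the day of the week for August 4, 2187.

Saturday

Doomsday rule: the anchor day for the 2100s is Sunday. For year 87: 87÷12 = 7 r 3, and 3÷4 = 0, so 7+3+0 = 10.
Sunday + 10 ≡ Wednesday — that's 2187's doomsday.
In August the doomsday date is Aug 8.
Aug 4 is 4 days before Aug 8; 4 mod 7 = 4, so Wednesday − 4 = Saturday.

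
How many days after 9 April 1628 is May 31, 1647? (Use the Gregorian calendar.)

Apr 9, 1628 → Apr 9, 1629: 365 days.
Apr 9, 1629 → Apr 9, 1630: 365 days.
Apr 9, 1630 → Apr 9, 1631: 365 days.
Apr 9, 1631 → Apr 9, 1632: 366 days (Feb 29, 1632 is in that span).
Apr 9, 1632 → Apr 9, 1633: 365 days.
Apr 9, 1633 → Apr 9, 1634: 365 days.
Apr 9, 1634 → Apr 9, 1635: 365 days.
Apr 9, 1635 → Apr 9, 1636: 366 days (Feb 29, 1636 is in that span).
Apr 9, 1636 → Apr 9, 1637: 365 days.
Apr 9, 1637 → Apr 9, 1638: 365 days.
Apr 9, 1638 → Apr 9, 1639: 365 days.
Apr 9, 1639 → Apr 9, 1640: 366 days (Feb 29, 1640 is in that span).
Apr 9, 1640 → Apr 9, 1641: 365 days.
Apr 9, 1641 → Apr 9, 1642: 365 days.
Apr 9, 1642 → Apr 9, 1643: 365 days.
Apr 9, 1643 → Apr 9, 1644: 366 days (Feb 29, 1644 is in that span).
Apr 9, 1644 → Apr 9, 1645: 365 days.
Apr 9, 1645 → Apr 9, 1646: 365 days.
Apr 9, 1646 → Apr 9, 1647: 365 days.
Apr 9, 1647 → May 9, 1647: 30 days (April has 30).
May 9, 1647 → May 31, 1647: 22 days.
Total: 6991 days.

6991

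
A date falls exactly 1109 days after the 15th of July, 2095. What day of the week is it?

Monday

First find the weekday of Jul 15, 2095. Doomsday rule: the anchor day for the 2000s is Tuesday. For year 95: 95÷12 = 7 r 11, and 11÷4 = 2, so 7+11+2 = 20.
Tuesday + 20 ≡ Monday — that's 2095's doomsday.
In July the doomsday date is Jul 11.
Jul 15 is 4 days after Jul 11; 4 mod 7 = 4, so Monday + 4 = Friday.
1109 mod 7 = 3, so 1109 days after a Friday is Friday + 3 = Monday.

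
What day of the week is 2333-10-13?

Friday

Doomsday rule: the anchor day for the 2300s is Wednesday. For year 33: 33÷12 = 2 r 9, and 9÷4 = 2, so 2+9+2 = 13.
Wednesday + 13 ≡ Tuesday — that's 2333's doomsday.
In October the doomsday date is Oct 10.
Oct 13 is 3 days after Oct 10; 3 mod 7 = 3, so Tuesday + 3 = Friday.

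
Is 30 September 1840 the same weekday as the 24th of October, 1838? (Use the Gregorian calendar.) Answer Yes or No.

From Oct 24, 1838 to Sep 30, 1840 is 707 days.
707 mod 7 = 0, so they are the same weekday.
(Oct 24, 1838 is a Wednesday; Sep 30, 1840 is a Wednesday.)

Yes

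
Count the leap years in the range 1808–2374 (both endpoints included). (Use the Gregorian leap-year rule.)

Multiples of 4 in [1808,2374]: 142.
Of those, multiples of 100: 5 (not leap unless ÷400).
Multiples of 400: 1.
Leap years = 142 − 5 + 1 = 138.

138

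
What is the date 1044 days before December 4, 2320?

−366 (one year; includes Feb 29, 2320) → Dec 4, 2319 (678 left).
−365 (one year) → Dec 4, 2318 (313 left).
−4 → Nov 30, 2318 (end of Nov, 30 days; 309 left).
−30 → Oct 31, 2318 (end of Oct, 31 days; 279 left).
−31 → Sep 30, 2318 (end of Sep, 30 days; 248 left).
−30 → Aug 31, 2318 (end of Aug, 31 days; 218 left).
−31 → Jul 31, 2318 (end of Jul, 31 days; 187 left).
−31 → Jun 30, 2318 (end of Jun, 30 days; 156 left).
−30 → May 31, 2318 (end of May, 31 days; 126 left).
−31 → Apr 30, 2318 (end of Apr, 30 days; 95 left).
−30 → Mar 31, 2318 (end of Mar, 31 days; 65 left).
−31 → Feb 28, 2318 (end of Feb, 28 days; 34 left).
−28 → Jan 31, 2318 (end of Jan, 31 days; 6 left).
−6 → Jan 25, 2318.

January 25, 2318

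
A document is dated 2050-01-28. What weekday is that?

Doomsday rule: the anchor day for the 2000s is Tuesday. For year 50: 50÷12 = 4 r 2, and 2÷4 = 0, so 4+2+0 = 6.
Tuesday + 6 ≡ Monday — that's 2050's doomsday.
In January the doomsday date is Jan 3 (2050 is not a leap year).
Jan 28 is 25 days after Jan 3; 25 mod 7 = 4, so Monday + 4 = Friday.

Friday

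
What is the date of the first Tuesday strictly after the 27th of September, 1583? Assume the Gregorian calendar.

October 4, 1583

Sep 27, 1583 is a Tuesday.
From Tuesday to the next Tuesday is 7 days.
Sep 27, 1583 + 7 = Oct 4, 1583.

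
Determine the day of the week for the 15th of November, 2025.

Saturday

January 1, 2025 is a Wednesday.
Jan 1, 2025 → Feb 1, 2025: 31 days (January has 31).
Feb 1, 2025 → Mar 1, 2025: 28 days (February has 28).
Mar 1, 2025 → Apr 1, 2025: 31 days (March has 31).
Apr 1, 2025 → May 1, 2025: 30 days (April has 30).
May 1, 2025 → Jun 1, 2025: 31 days (May has 31).
Jun 1, 2025 → Jul 1, 2025: 30 days (June has 30).
Jul 1, 2025 → Aug 1, 2025: 31 days (July has 31).
Aug 1, 2025 → Sep 1, 2025: 31 days (August has 31).
Sep 1, 2025 → Oct 1, 2025: 30 days (September has 30).
Oct 1, 2025 → Nov 1, 2025: 31 days (October has 31).
Nov 1, 2025 → Nov 15, 2025: 14 days.
Total: 318 days.
318 mod 7 = 3, so Wednesday + 3 = Saturday.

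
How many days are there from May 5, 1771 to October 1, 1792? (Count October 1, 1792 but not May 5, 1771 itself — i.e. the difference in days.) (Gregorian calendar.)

May 5, 1771 → May 5, 1772: 366 days (Feb 29, 1772 is in that span).
May 5, 1772 → May 5, 1773: 365 days.
May 5, 1773 → May 5, 1774: 365 days.
May 5, 1774 → May 5, 1775: 365 days.
May 5, 1775 → May 5, 1776: 366 days (Feb 29, 1776 is in that span).
May 5, 1776 → May 5, 1777: 365 days.
May 5, 1777 → May 5, 1778: 365 days.
May 5, 1778 → May 5, 1779: 365 days.
May 5, 1779 → May 5, 1780: 366 days (Feb 29, 1780 is in that span).
May 5, 1780 → May 5, 1781: 365 days.
May 5, 1781 → May 5, 1782: 365 days.
May 5, 1782 → May 5, 1783: 365 days.
May 5, 1783 → May 5, 1784: 366 days (Feb 29, 1784 is in that span).
May 5, 1784 → May 5, 1785: 365 days.
May 5, 1785 → May 5, 1786: 365 days.
May 5, 1786 → May 5, 1787: 365 days.
May 5, 1787 → May 5, 1788: 366 days (Feb 29, 1788 is in that span).
May 5, 1788 → May 5, 1789: 365 days.
May 5, 1789 → May 5, 1790: 365 days.
May 5, 1790 → May 5, 1791: 365 days.
May 5, 1791 → May 5, 1792: 366 days (Feb 29, 1792 is in that span).
May 5, 1792 → Jun 5, 1792: 31 days (May has 31).
Jun 5, 1792 → Jul 5, 1792: 30 days (June has 30).
Jul 5, 1792 → Aug 5, 1792: 31 days (July has 31).
Aug 5, 1792 → Sep 5, 1792: 31 days (August has 31).
Sep 5, 1792 → Oct 1, 1792: 26 days.
Total: 7820 days.

7820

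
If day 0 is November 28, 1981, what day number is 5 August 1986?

1711

Nov 28, 1981 → Nov 28, 1982: 365 days.
Nov 28, 1982 → Nov 28, 1983: 365 days.
Nov 28, 1983 → Nov 28, 1984: 366 days (Feb 29, 1984 is in that span).
Nov 28, 1984 → Nov 28, 1985: 365 days.
Nov 28, 1985 → Dec 28, 1985: 30 days (November has 30).
Dec 28, 1985 → Jan 28, 1986: 31 days (December has 31).
Jan 28, 1986 → Feb 28, 1986: 31 days (January has 31).
Feb 28, 1986 → Mar 28, 1986: 28 days (February has 28).
Mar 28, 1986 → Apr 28, 1986: 31 days (March has 31).
Apr 28, 1986 → May 28, 1986: 30 days (April has 30).
May 28, 1986 → Jun 28, 1986: 31 days (May has 31).
Jun 28, 1986 → Jul 28, 1986: 30 days (June has 30).
Jul 28, 1986 → Aug 5, 1986: 8 days.
Total: 1711 days.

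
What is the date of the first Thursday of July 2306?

July 1, 2306 is a Sunday.
The first Thursday is therefore July 5 (4 days later).

July 5, 2306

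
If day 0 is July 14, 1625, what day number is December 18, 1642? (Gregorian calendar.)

6366

Jul 14, 1625 → Jul 14, 1626: 365 days.
Jul 14, 1626 → Jul 14, 1627: 365 days.
Jul 14, 1627 → Jul 14, 1628: 366 days (Feb 29, 1628 is in that span).
Jul 14, 1628 → Jul 14, 1629: 365 days.
Jul 14, 1629 → Jul 14, 1630: 365 days.
Jul 14, 1630 → Jul 14, 1631: 365 days.
Jul 14, 1631 → Jul 14, 1632: 366 days (Feb 29, 1632 is in that span).
Jul 14, 1632 → Jul 14, 1633: 365 days.
Jul 14, 1633 → Jul 14, 1634: 365 days.
Jul 14, 1634 → Jul 14, 1635: 365 days.
Jul 14, 1635 → Jul 14, 1636: 366 days (Feb 29, 1636 is in that span).
Jul 14, 1636 → Jul 14, 1637: 365 days.
Jul 14, 1637 → Jul 14, 1638: 365 days.
Jul 14, 1638 → Jul 14, 1639: 365 days.
Jul 14, 1639 → Jul 14, 1640: 366 days (Feb 29, 1640 is in that span).
Jul 14, 1640 → Jul 14, 1641: 365 days.
Jul 14, 1641 → Jul 14, 1642: 365 days.
Jul 14, 1642 → Aug 14, 1642: 31 days (July has 31).
Aug 14, 1642 → Sep 14, 1642: 31 days (August has 31).
Sep 14, 1642 → Oct 14, 1642: 30 days (September has 30).
Oct 14, 1642 → Nov 14, 1642: 31 days (October has 31).
Nov 14, 1642 → Dec 14, 1642: 30 days (November has 30).
Dec 14, 1642 → Dec 18, 1642: 4 days.
Total: 6366 days.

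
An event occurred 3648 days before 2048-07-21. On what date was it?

−366 (one year; includes Feb 29, 2048) → Jul 21, 2047 (3282 left).
−365 (one year) → Jul 21, 2046 (2917 left).
−365 (one year) → Jul 21, 2045 (2552 left).
−365 (one year) → Jul 21, 2044 (2187 left).
−366 (one year; includes Feb 29, 2044) → Jul 21, 2043 (1821 left).
−365 (one year) → Jul 21, 2042 (1456 left).
−365 (one year) → Jul 21, 2041 (1091 left).
−365 (one year) → Jul 21, 2040 (726 left).
−366 (one year; includes Feb 29, 2040) → Jul 21, 2039 (360 left).
−21 → Jun 30, 2039 (end of Jun, 30 days; 339 left).
−30 → May 31, 2039 (end of May, 31 days; 309 left).
−31 → Apr 30, 2039 (end of Apr, 30 days; 278 left).
−30 → Mar 31, 2039 (end of Mar, 31 days; 248 left).
−31 → Feb 28, 2039 (end of Feb, 28 days; 217 left).
−28 → Jan 31, 2039 (end of Jan, 31 days; 189 left).
−31 → Dec 31, 2038 (end of Dec, 31 days; 158 left).
−31 → Nov 30, 2038 (end of Nov, 30 days; 127 left).
−30 → Oct 31, 2038 (end of Oct, 31 days; 97 left).
−31 → Sep 30, 2038 (end of Sep, 30 days; 66 left).
−30 → Aug 31, 2038 (end of Aug, 31 days; 36 left).
−31 → Jul 31, 2038 (end of Jul, 31 days; 5 left).
−5 → Jul 26, 2038.

July 26, 2038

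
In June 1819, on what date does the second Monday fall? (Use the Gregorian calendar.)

June 14, 1819

June 1, 1819 is a Tuesday.
The first Monday is therefore June 7 (6 days later).
The second Monday is 7 + 1×7 = June 14.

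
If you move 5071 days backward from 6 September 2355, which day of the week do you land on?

Saturday

Sep 6, 2355 is a Tuesday.
5071 mod 7 = 3, so 5071 days before a Tuesday is Tuesday − 3 = Saturday.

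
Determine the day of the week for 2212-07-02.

Doomsday rule: the anchor day for the 2200s is Friday. For year 12: 12÷12 = 1 r 0, and 0÷4 = 0, so 1+0+0 = 1.
Friday + 1 ≡ Saturday — that's 2212's doomsday.
In July the doomsday date is Jul 11.
Jul 2 is 9 days before Jul 11; 9 mod 7 = 2, so Saturday − 2 = Thursday.

Thursday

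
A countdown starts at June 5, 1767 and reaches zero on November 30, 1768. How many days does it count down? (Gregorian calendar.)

Jun 5, 1767 → Jun 5, 1768: 366 days (Feb 29, 1768 is in that span).
Jun 5, 1768 → Jul 5, 1768: 30 days (June has 30).
Jul 5, 1768 → Aug 5, 1768: 31 days (July has 31).
Aug 5, 1768 → Sep 5, 1768: 31 days (August has 31).
Sep 5, 1768 → Oct 5, 1768: 30 days (September has 30).
Oct 5, 1768 → Nov 5, 1768: 31 days (October has 31).
Nov 5, 1768 → Nov 30, 1768: 25 days.
Total: 544 days.

544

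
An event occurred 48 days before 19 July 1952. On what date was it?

−19 → Jun 30, 1952 (end of Jun, 30 days; 29 left).
−29 → Jun 1, 1952.

June 1, 1952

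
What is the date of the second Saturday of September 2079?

September 9, 2079

September 1, 2079 is a Friday.
The first Saturday is therefore September 2 (1 days later).
The second Saturday is 2 + 1×7 = September 9.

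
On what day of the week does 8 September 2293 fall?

Doomsday rule: the anchor day for the 2200s is Friday. For year 93: 93÷12 = 7 r 9, and 9÷4 = 2, so 7+9+2 = 18.
Friday + 18 ≡ Tuesday — that's 2293's doomsday.
In September the doomsday date is Sep 5.
Sep 8 is 3 days after Sep 5; 3 mod 7 = 3, so Tuesday + 3 = Friday.

Friday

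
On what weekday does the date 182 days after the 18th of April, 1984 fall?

First find the weekday of Apr 18, 1984. Doomsday rule: the anchor day for the 1900s is Wednesday. For year 84: 84÷12 = 7 r 0, and 0÷4 = 0, so 7+0+0 = 7.
Wednesday + 7 ≡ Wednesday — that's 1984's doomsday.
In April the doomsday date is Apr 4.
Apr 18 is 14 days after Apr 4; 14 mod 7 = 0, so Wednesday + 0 = Wednesday.
182 mod 7 = 0, so 182 days after a Wednesday is Wednesday + 0 = Wednesday.

Wednesday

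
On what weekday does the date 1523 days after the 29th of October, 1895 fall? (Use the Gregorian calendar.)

Saturday

Oct 29, 1895 is a Tuesday.
1523 mod 7 = 4, so 1523 days after a Tuesday is Tuesday + 4 = Saturday.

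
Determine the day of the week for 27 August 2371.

Doomsday rule: the anchor day for the 2300s is Wednesday. For year 71: 71÷12 = 5 r 11, and 11÷4 = 2, so 5+11+2 = 18.
Wednesday + 18 ≡ Sunday — that's 2371's doomsday.
In August the doomsday date is Aug 8.
Aug 27 is 19 days after Aug 8; 19 mod 7 = 5, so Sunday + 5 = Friday.

Friday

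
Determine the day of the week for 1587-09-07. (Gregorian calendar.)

Monday

Doomsday rule: the anchor day for the 1500s is Wednesday. For year 87: 87÷12 = 7 r 3, and 3÷4 = 0, so 7+3+0 = 10.
Wednesday + 10 ≡ Saturday — that's 1587's doomsday.
In September the doomsday date is Sep 5.
Sep 7 is 2 days after Sep 5; 2 mod 7 = 2, so Saturday + 2 = Monday.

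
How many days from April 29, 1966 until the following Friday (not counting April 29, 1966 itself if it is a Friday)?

7

Apr 29, 1966 is a Friday.
From Friday to the next Friday is 7 days.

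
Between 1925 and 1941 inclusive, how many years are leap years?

4

Multiples of 4 in [1925,1941]: 4.
Of those, multiples of 100: 0 (not leap unless ÷400).
Multiples of 400: 0.
Leap years = 4 − 0 + 0 = 4.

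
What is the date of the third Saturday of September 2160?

September 1, 2160 is a Monday.
The first Saturday is therefore September 6 (5 days later).
The third Saturday is 6 + 2×7 = September 20.

September 20, 2160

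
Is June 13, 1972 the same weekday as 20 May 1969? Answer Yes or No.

From May 20, 1969 to Jun 13, 1972 is 1120 days.
1120 mod 7 = 0, so they are the same weekday.
(May 20, 1969 is a Tuesday; Jun 13, 1972 is a Tuesday.)

Yes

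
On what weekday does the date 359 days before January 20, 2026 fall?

First find the weekday of Jan 20, 2026. Doomsday rule: the anchor day for the 2000s is Tuesday. For year 26: 26÷12 = 2 r 2, and 2÷4 = 0, so 2+2+0 = 4.
Tuesday + 4 ≡ Saturday — that's 2026's doomsday.
In January the doomsday date is Jan 3 (2026 is not a leap year).
Jan 20 is 17 days after Jan 3; 17 mod 7 = 3, so Saturday + 3 = Tuesday.
359 mod 7 = 2, so 359 days before a Tuesday is Tuesday − 2 = Sunday.

Sunday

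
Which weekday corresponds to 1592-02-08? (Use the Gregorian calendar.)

Saturday

Doomsday rule: the anchor day for the 1500s is Wednesday. For year 92: 92÷12 = 7 r 8, and 8÷4 = 2, so 7+8+2 = 17.
Wednesday + 17 ≡ Saturday — that's 1592's doomsday.
In February the doomsday date is Feb 29 (1592 is a leap year (divisible by 4)).
Feb 8 is 21 days before Feb 29; 21 mod 7 = 0, so Saturday − 0 = Saturday.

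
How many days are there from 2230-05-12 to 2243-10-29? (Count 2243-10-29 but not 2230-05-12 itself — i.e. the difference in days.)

May 12, 2230 → May 12, 2231: 365 days.
May 12, 2231 → May 12, 2232: 366 days (Feb 29, 2232 is in that span).
May 12, 2232 → May 12, 2233: 365 days.
May 12, 2233 → May 12, 2234: 365 days.
May 12, 2234 → May 12, 2235: 365 days.
May 12, 2235 → May 12, 2236: 366 days (Feb 29, 2236 is in that span).
May 12, 2236 → May 12, 2237: 365 days.
May 12, 2237 → May 12, 2238: 365 days.
May 12, 2238 → May 12, 2239: 365 days.
May 12, 2239 → May 12, 2240: 366 days (Feb 29, 2240 is in that span).
May 12, 2240 → May 12, 2241: 365 days.
May 12, 2241 → May 12, 2242: 365 days.
May 12, 2242 → May 12, 2243: 365 days.
May 12, 2243 → Jun 12, 2243: 31 days (May has 31).
Jun 12, 2243 → Jul 12, 2243: 30 days (June has 30).
Jul 12, 2243 → Aug 12, 2243: 31 days (July has 31).
Aug 12, 2243 → Sep 12, 2243: 31 days (August has 31).
Sep 12, 2243 → Oct 12, 2243: 30 days (September has 30).
Oct 12, 2243 → Oct 29, 2243: 17 days.
Total: 4918 days.

4918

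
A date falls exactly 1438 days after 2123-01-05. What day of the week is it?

First find the weekday of Jan 5, 2123. Doomsday rule: the anchor day for the 2100s is Sunday. For year 23: 23÷12 = 1 r 11, and 11÷4 = 2, so 1+11+2 = 14.
Sunday + 14 ≡ Sunday — that's 2123's doomsday.
In January the doomsday date is Jan 3 (2123 is not a leap year).
Jan 5 is 2 days after Jan 3; 2 mod 7 = 2, so Sunday + 2 = Tuesday.
1438 mod 7 = 3, so 1438 days after a Tuesday is Tuesday + 3 = Friday.

Friday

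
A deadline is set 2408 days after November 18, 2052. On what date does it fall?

+365 (one year) → Nov 18, 2053 (2043 left).
+365 (one year) → Nov 18, 2054 (1678 left).
+365 (one year) → Nov 18, 2055 (1313 left).
+366 (one year; includes Feb 29, 2056) → Nov 18, 2056 (947 left).
+365 (one year) → Nov 18, 2057 (582 left).
+365 (one year) → Nov 18, 2058 (217 left).
Nov has 30 days: +13 → Dec 1, 2058 (204 left).
Dec has 31 days: +31 → Jan 1, 2059 (173 left).
Jan has 31 days: +31 → Feb 1, 2059 (142 left).
Feb has 28 days: +28 → Mar 1, 2059 (114 left).
Mar has 31 days: +31 → Apr 1, 2059 (83 left).
Apr has 30 days: +30 → May 1, 2059 (53 left).
May has 31 days: +31 → Jun 1, 2059 (22 left).
+22 → Jun 23, 2059.

June 23, 2059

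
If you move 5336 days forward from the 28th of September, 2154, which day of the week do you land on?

Sep 28, 2154 is a Saturday.
5336 mod 7 = 2, so 5336 days after a Saturday is Saturday + 2 = Monday.

Monday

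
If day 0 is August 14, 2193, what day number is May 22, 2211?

6489

Aug 14, 2193 → Aug 14, 2194: 365 days.
Aug 14, 2194 → Aug 14, 2195: 365 days.
Aug 14, 2195 → Aug 14, 2196: 366 days (Feb 29, 2196 is in that span).
Aug 14, 2196 → Aug 14, 2197: 365 days.
Aug 14, 2197 → Aug 14, 2198: 365 days.
Aug 14, 2198 → Aug 14, 2199: 365 days.
Aug 14, 2199 → Aug 14, 2200: 365 days.
Aug 14, 2200 → Aug 14, 2201: 365 days.
Aug 14, 2201 → Aug 14, 2202: 365 days.
Aug 14, 2202 → Aug 14, 2203: 365 days.
Aug 14, 2203 → Aug 14, 2204: 366 days (Feb 29, 2204 is in that span).
Aug 14, 2204 → Aug 14, 2205: 365 days.
Aug 14, 2205 → Aug 14, 2206: 365 days.
Aug 14, 2206 → Aug 14, 2207: 365 days.
Aug 14, 2207 → Aug 14, 2208: 366 days (Feb 29, 2208 is in that span).
Aug 14, 2208 → Aug 14, 2209: 365 days.
Aug 14, 2209 → Aug 14, 2210: 365 days.
Aug 14, 2210 → Sep 14, 2210: 31 days (August has 31).
Sep 14, 2210 → Oct 14, 2210: 30 days (September has 30).
Oct 14, 2210 → Nov 14, 2210: 31 days (October has 31).
Nov 14, 2210 → Dec 14, 2210: 30 days (November has 30).
Dec 14, 2210 → Jan 14, 2211: 31 days (December has 31).
Jan 14, 2211 → Feb 14, 2211: 31 days (January has 31).
Feb 14, 2211 → Mar 14, 2211: 28 days (February has 28).
Mar 14, 2211 → Apr 14, 2211: 31 days (March has 31).
Apr 14, 2211 → May 14, 2211: 30 days (April has 30).
May 14, 2211 → May 22, 2211: 8 days.
Total: 6489 days.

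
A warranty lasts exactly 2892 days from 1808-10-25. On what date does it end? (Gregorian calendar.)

September 25, 1816

+365 (one year) → Oct 25, 1809 (2527 left).
+365 (one year) → Oct 25, 1810 (2162 left).
+365 (one year) → Oct 25, 1811 (1797 left).
+366 (one year; includes Feb 29, 1812) → Oct 25, 1812 (1431 left).
+365 (one year) → Oct 25, 1813 (1066 left).
+365 (one year) → Oct 25, 1814 (701 left).
+365 (one year) → Oct 25, 1815 (336 left).
Oct has 31 days: +7 → Nov 1, 1815 (329 left).
Nov has 30 days: +30 → Dec 1, 1815 (299 left).
Dec has 31 days: +31 → Jan 1, 1816 (268 left).
Jan has 31 days: +31 → Feb 1, 1816 (237 left).
Feb has 29 days: +29 → Mar 1, 1816 (208 left).
Mar has 31 days: +31 → Apr 1, 1816 (177 left).
Apr has 30 days: +30 → May 1, 1816 (147 left).
May has 31 days: +31 → Jun 1, 1816 (116 left).
Jun has 30 days: +30 → Jul 1, 1816 (86 left).
Jul has 31 days: +31 → Aug 1, 1816 (55 left).
Aug has 31 days: +31 → Sep 1, 1816 (24 left).
+24 → Sep 25, 1816.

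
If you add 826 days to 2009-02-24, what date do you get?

+365 (one year) → Feb 24, 2010 (461 left).
+365 (one year) → Feb 24, 2011 (96 left).
Feb has 28 days: +5 → Mar 1, 2011 (91 left).
Mar has 31 days: +31 → Apr 1, 2011 (60 left).
Apr has 30 days: +30 → May 1, 2011 (30 left).
+30 → May 31, 2011.

May 31, 2011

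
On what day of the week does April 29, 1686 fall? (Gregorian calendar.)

Doomsday rule: the anchor day for the 1600s is Tuesday. For year 86: 86÷12 = 7 r 2, and 2÷4 = 0, so 7+2+0 = 9.
Tuesday + 9 ≡ Thursday — that's 1686's doomsday.
In April the doomsday date is Apr 4.
Apr 29 is 25 days after Apr 4; 25 mod 7 = 4, so Thursday + 4 = Monday.

Monday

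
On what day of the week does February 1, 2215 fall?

Wednesday

Doomsday rule: the anchor day for the 2200s is Friday. For year 15: 15÷12 = 1 r 3, and 3÷4 = 0, so 1+3+0 = 4.
Friday + 4 ≡ Tuesday — that's 2215's doomsday.
In February the doomsday date is Feb 28 (2215 is not a leap year).
Feb 1 is 27 days before Feb 28; 27 mod 7 = 6, so Tuesday − 6 = Wednesday.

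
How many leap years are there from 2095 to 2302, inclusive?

Multiples of 4 in [2095,2302]: 52.
Of those, multiples of 100: 3 (not leap unless ÷400).
Multiples of 400: 0.
Leap years = 52 − 3 + 0 = 49.

49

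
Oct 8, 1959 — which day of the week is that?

Thursday

Doomsday rule: the anchor day for the 1900s is Wednesday. For year 59: 59÷12 = 4 r 11, and 11÷4 = 2, so 4+11+2 = 17.
Wednesday + 17 ≡ Saturday — that's 1959's doomsday.
In October the doomsday date is Oct 10.
Oct 8 is 2 days before Oct 10; 2 mod 7 = 2, so Saturday − 2 = Thursday.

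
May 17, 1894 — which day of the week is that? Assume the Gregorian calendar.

Thursday

Doomsday rule: the anchor day for the 1800s is Friday. For year 94: 94÷12 = 7 r 10, and 10÷4 = 2, so 7+10+2 = 19.
Friday + 19 ≡ Wednesday — that's 1894's doomsday.
In May the doomsday date is May 9.
May 17 is 8 days after May 9; 8 mod 7 = 1, so Wednesday + 1 = Thursday.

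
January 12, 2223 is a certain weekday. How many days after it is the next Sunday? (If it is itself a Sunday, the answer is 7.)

Jan 12, 2223 is a Sunday.
From Sunday to the next Sunday is 7 days.

7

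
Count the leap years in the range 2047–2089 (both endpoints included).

Multiples of 4 in [2047,2089]: 11.
Of those, multiples of 100: 0 (not leap unless ÷400).
Multiples of 400: 0.
Leap years = 11 − 0 + 0 = 11.

11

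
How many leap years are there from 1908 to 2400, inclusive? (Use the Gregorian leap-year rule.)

121

Multiples of 4 in [1908,2400]: 124.
Of those, multiples of 100: 5 (not leap unless ÷400).
Multiples of 400: 2.
Leap years = 124 − 5 + 2 = 121.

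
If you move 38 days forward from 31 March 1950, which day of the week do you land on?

Monday

First find the weekday of Mar 31, 1950. Doomsday rule: the anchor day for the 1900s is Wednesday. For year 50: 50÷12 = 4 r 2, and 2÷4 = 0, so 4+2+0 = 6.
Wednesday + 6 ≡ Tuesday — that's 1950's doomsday.
In March the doomsday date is Mar 14.
Mar 31 is 17 days after Mar 14; 17 mod 7 = 3, so Tuesday + 3 = Friday.
38 mod 7 = 3, so 38 days after a Friday is Friday + 3 = Monday.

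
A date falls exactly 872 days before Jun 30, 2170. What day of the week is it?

Tuesday

Jun 30, 2170 is a Saturday.
872 mod 7 = 4, so 872 days before a Saturday is Saturday − 4 = Tuesday.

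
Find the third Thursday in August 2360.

August 1, 2360 is a Monday.
The first Thursday is therefore August 4 (3 days later).
The third Thursday is 4 + 2×7 = August 18.

August 18, 2360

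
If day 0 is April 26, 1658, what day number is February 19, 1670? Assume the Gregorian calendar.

4317

Apr 26, 1658 → Apr 26, 1659: 365 days.
Apr 26, 1659 → Apr 26, 1660: 366 days (Feb 29, 1660 is in that span).
Apr 26, 1660 → Apr 26, 1661: 365 days.
Apr 26, 1661 → Apr 26, 1662: 365 days.
Apr 26, 1662 → Apr 26, 1663: 365 days.
Apr 26, 1663 → Apr 26, 1664: 366 days (Feb 29, 1664 is in that span).
Apr 26, 1664 → Apr 26, 1665: 365 days.
Apr 26, 1665 → Apr 26, 1666: 365 days.
Apr 26, 1666 → Apr 26, 1667: 365 days.
Apr 26, 1667 → Apr 26, 1668: 366 days (Feb 29, 1668 is in that span).
Apr 26, 1668 → Apr 26, 1669: 365 days.
Apr 26, 1669 → May 26, 1669: 30 days (April has 30).
May 26, 1669 → Jun 26, 1669: 31 days (May has 31).
Jun 26, 1669 → Jul 26, 1669: 30 days (June has 30).
Jul 26, 1669 → Aug 26, 1669: 31 days (July has 31).
Aug 26, 1669 → Sep 26, 1669: 31 days (August has 31).
Sep 26, 1669 → Oct 26, 1669: 30 days (September has 30).
Oct 26, 1669 → Nov 26, 1669: 31 days (October has 31).
Nov 26, 1669 → Dec 26, 1669: 30 days (November has 30).
Dec 26, 1669 → Jan 26, 1670: 31 days (December has 31).
Jan 26, 1670 → Feb 19, 1670: 24 days.
Total: 4317 days.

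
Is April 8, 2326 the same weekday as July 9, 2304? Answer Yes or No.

No

From Jul 9, 2304 to Apr 8, 2326 is 7943 days.
7943 mod 7 = 5, so they are different weekdays.
(Jul 9, 2304 is a Saturday; Apr 8, 2326 is a Thursday.)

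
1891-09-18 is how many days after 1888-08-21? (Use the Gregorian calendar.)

Aug 21, 1888 → Aug 21, 1889: 365 days.
Aug 21, 1889 → Aug 21, 1890: 365 days.
Aug 21, 1890 → Sep 21, 1890: 31 days (August has 31).
Sep 21, 1890 → Oct 21, 1890: 30 days (September has 30).
Oct 21, 1890 → Nov 21, 1890: 31 days (October has 31).
Nov 21, 1890 → Dec 21, 1890: 30 days (November has 30).
Dec 21, 1890 → Jan 21, 1891: 31 days (December has 31).
Jan 21, 1891 → Feb 21, 1891: 31 days (January has 31).
Feb 21, 1891 → Mar 21, 1891: 28 days (February has 28).
Mar 21, 1891 → Apr 21, 1891: 31 days (March has 31).
Apr 21, 1891 → May 21, 1891: 30 days (April has 30).
May 21, 1891 → Jun 21, 1891: 31 days (May has 31).
Jun 21, 1891 → Jul 21, 1891: 30 days (June has 30).
Jul 21, 1891 → Aug 21, 1891: 31 days (July has 31).
Aug 21, 1891 → Sep 18, 1891: 28 days.
Total: 1123 days.

1123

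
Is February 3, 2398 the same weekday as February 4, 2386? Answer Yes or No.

Yes

From Feb 4, 2386 to Feb 3, 2398 is 4382 days.
4382 mod 7 = 0, so they are the same weekday.
(Feb 4, 2386 is a Tuesday; Feb 3, 2398 is a Tuesday.)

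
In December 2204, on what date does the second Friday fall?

December 14, 2204

December 1, 2204 is a Saturday.
The first Friday is therefore December 7 (6 days later).
The second Friday is 7 + 1×7 = December 14.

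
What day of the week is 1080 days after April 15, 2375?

Thursday

Apr 15, 2375 is a Tuesday.
1080 mod 7 = 2, so 1080 days after a Tuesday is Tuesday + 2 = Thursday.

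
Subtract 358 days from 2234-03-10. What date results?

March 17, 2233

−10 → Feb 28, 2234 (end of Feb, 28 days; 348 left).
−28 → Jan 31, 2234 (end of Jan, 31 days; 320 left).
−31 → Dec 31, 2233 (end of Dec, 31 days; 289 left).
−31 → Nov 30, 2233 (end of Nov, 30 days; 258 left).
−30 → Oct 31, 2233 (end of Oct, 31 days; 228 left).
−31 → Sep 30, 2233 (end of Sep, 30 days; 197 left).
−30 → Aug 31, 2233 (end of Aug, 31 days; 167 left).
−31 → Jul 31, 2233 (end of Jul, 31 days; 136 left).
−31 → Jun 30, 2233 (end of Jun, 30 days; 105 left).
−30 → May 31, 2233 (end of May, 31 days; 75 left).
−31 → Apr 30, 2233 (end of Apr, 30 days; 44 left).
−30 → Mar 31, 2233 (end of Mar, 31 days; 14 left).
−14 → Mar 17, 2233.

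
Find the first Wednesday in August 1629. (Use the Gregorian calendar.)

August 1, 1629 is a Wednesday.
The first Wednesday is therefore August 1 (same day).

August 1, 1629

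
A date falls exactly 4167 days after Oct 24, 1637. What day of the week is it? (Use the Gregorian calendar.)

First find the weekday of Oct 24, 1637. Doomsday rule: the anchor day for the 1600s is Tuesday. For year 37: 37÷12 = 3 r 1, and 1÷4 = 0, so 3+1+0 = 4.
Tuesday + 4 ≡ Saturday — that's 1637's doomsday.
In October the doomsday date is Oct 10.
Oct 24 is 14 days after Oct 10; 14 mod 7 = 0, so Saturday + 0 = Saturday.
4167 mod 7 = 2, so 4167 days after a Saturday is Saturday + 2 = Monday.

Monday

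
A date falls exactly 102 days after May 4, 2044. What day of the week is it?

Sunday

First find the weekday of May 4, 2044. Doomsday rule: the anchor day for the 2000s is Tuesday. For year 44: 44÷12 = 3 r 8, and 8÷4 = 2, so 3+8+2 = 13.
Tuesday + 13 ≡ Monday — that's 2044's doomsday.
In May the doomsday date is May 9.
May 4 is 5 days before May 9; 5 mod 7 = 5, so Monday − 5 = Wednesday.
102 mod 7 = 4, so 102 days after a Wednesday is Wednesday + 4 = Sunday.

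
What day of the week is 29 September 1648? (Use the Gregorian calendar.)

Doomsday rule: the anchor day for the 1600s is Tuesday. For year 48: 48÷12 = 4 r 0, and 0÷4 = 0, so 4+0+0 = 4.
Tuesday + 4 ≡ Saturday — that's 1648's doomsday.
In September the doomsday date is Sep 5.
Sep 29 is 24 days after Sep 5; 24 mod 7 = 3, so Saturday + 3 = Tuesday.

Tuesday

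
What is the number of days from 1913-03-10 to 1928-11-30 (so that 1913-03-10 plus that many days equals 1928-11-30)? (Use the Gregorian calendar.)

Mar 10, 1913 → Mar 10, 1914: 365 days.
Mar 10, 1914 → Mar 10, 1915: 365 days.
Mar 10, 1915 → Mar 10, 1916: 366 days (Feb 29, 1916 is in that span).
Mar 10, 1916 → Mar 10, 1917: 365 days.
Mar 10, 1917 → Mar 10, 1918: 365 days.
Mar 10, 1918 → Mar 10, 1919: 365 days.
Mar 10, 1919 → Mar 10, 1920: 366 days (Feb 29, 1920 is in that span).
Mar 10, 1920 → Mar 10, 1921: 365 days.
Mar 10, 1921 → Mar 10, 1922: 365 days.
Mar 10, 1922 → Mar 10, 1923: 365 days.
Mar 10, 1923 → Mar 10, 1924: 366 days (Feb 29, 1924 is in that span).
Mar 10, 1924 → Mar 10, 1925: 365 days.
Mar 10, 1925 → Mar 10, 1926: 365 days.
Mar 10, 1926 → Mar 10, 1927: 365 days.
Mar 10, 1927 → Mar 10, 1928: 366 days (Feb 29, 1928 is in that span).
Mar 10, 1928 → Apr 10, 1928: 31 days (March has 31).
Apr 10, 1928 → May 10, 1928: 30 days (April has 30).
May 10, 1928 → Jun 10, 1928: 31 days (May has 31).
Jun 10, 1928 → Jul 10, 1928: 30 days (June has 30).
Jul 10, 1928 → Aug 10, 1928: 31 days (July has 31).
Aug 10, 1928 → Sep 10, 1928: 31 days (August has 31).
Sep 10, 1928 → Oct 10, 1928: 30 days (September has 30).
Oct 10, 1928 → Nov 10, 1928: 31 days (October has 31).
Nov 10, 1928 → Nov 30, 1928: 20 days.
Total: 5744 days.

5744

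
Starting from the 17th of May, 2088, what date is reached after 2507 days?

March 29, 2095

+365 (one year) → May 17, 2089 (2142 left).
+365 (one year) → May 17, 2090 (1777 left).
+365 (one year) → May 17, 2091 (1412 left).
+366 (one year; includes Feb 29, 2092) → May 17, 2092 (1046 left).
+365 (one year) → May 17, 2093 (681 left).
+365 (one year) → May 17, 2094 (316 left).
May has 31 days: +15 → Jun 1, 2094 (301 left).
Jun has 30 days: +30 → Jul 1, 2094 (271 left).
Jul has 31 days: +31 → Aug 1, 2094 (240 left).
Aug has 31 days: +31 → Sep 1, 2094 (209 left).
Sep has 30 days: +30 → Oct 1, 2094 (179 left).
Oct has 31 days: +31 → Nov 1, 2094 (148 left).
Nov has 30 days: +30 → Dec 1, 2094 (118 left).
Dec has 31 days: +31 → Jan 1, 2095 (87 left).
Jan has 31 days: +31 → Feb 1, 2095 (56 left).
Feb has 28 days: +28 → Mar 1, 2095 (28 left).
+28 → Mar 29, 2095.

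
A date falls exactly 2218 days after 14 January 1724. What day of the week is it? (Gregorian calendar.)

First find the weekday of Jan 14, 1724. Doomsday rule: the anchor day for the 1700s is Sunday. For year 24: 24÷12 = 2 r 0, and 0÷4 = 0, so 2+0+0 = 2.
Sunday + 2 ≡ Tuesday — that's 1724's doomsday.
In January the doomsday date is Jan 4 (1724 is a leap year (divisible by 4)).
Jan 14 is 10 days after Jan 4; 10 mod 7 = 3, so Tuesday + 3 = Friday.
2218 mod 7 = 6, so 2218 days after a Friday is Friday + 6 = Thursday.

Thursday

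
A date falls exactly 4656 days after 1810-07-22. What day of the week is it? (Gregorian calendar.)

Monday

Jul 22, 1810 is a Sunday.
4656 mod 7 = 1, so 4656 days after a Sunday is Sunday + 1 = Monday.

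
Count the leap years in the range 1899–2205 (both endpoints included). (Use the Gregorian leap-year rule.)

74

Multiples of 4 in [1899,2205]: 77.
Of those, multiples of 100: 4 (not leap unless ÷400).
Multiples of 400: 1.
Leap years = 77 − 4 + 1 = 74.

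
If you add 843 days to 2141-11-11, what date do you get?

March 3, 2144

+365 (one year) → Nov 11, 2142 (478 left).
+365 (one year) → Nov 11, 2143 (113 left).
Nov has 30 days: +20 → Dec 1, 2143 (93 left).
Dec has 31 days: +31 → Jan 1, 2144 (62 left).
Jan has 31 days: +31 → Feb 1, 2144 (31 left).
Feb has 29 days: +29 → Mar 1, 2144 (2 left).
+2 → Mar 3, 2144.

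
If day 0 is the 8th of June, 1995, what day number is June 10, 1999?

1463

Jun 8, 1995 → Jun 8, 1996: 366 days (Feb 29, 1996 is in that span).
Jun 8, 1996 → Jun 8, 1997: 365 days.
Jun 8, 1997 → Jun 8, 1998: 365 days.
Jun 8, 1998 → Jul 8, 1998: 30 days (June has 30).
Jul 8, 1998 → Aug 8, 1998: 31 days (July has 31).
Aug 8, 1998 → Sep 8, 1998: 31 days (August has 31).
Sep 8, 1998 → Oct 8, 1998: 30 days (September has 30).
Oct 8, 1998 → Nov 8, 1998: 31 days (October has 31).
Nov 8, 1998 → Dec 8, 1998: 30 days (November has 30).
Dec 8, 1998 → Jan 8, 1999: 31 days (December has 31).
Jan 8, 1999 → Feb 8, 1999: 31 days (January has 31).
Feb 8, 1999 → Mar 8, 1999: 28 days (February has 28).
Mar 8, 1999 → Apr 8, 1999: 31 days (March has 31).
Apr 8, 1999 → May 8, 1999: 30 days (April has 30).
May 8, 1999 → Jun 8, 1999: 31 days (May has 31).
Jun 8, 1999 → Jun 10, 1999: 2 days.
Total: 1463 days.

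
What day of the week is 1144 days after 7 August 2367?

First find the weekday of Aug 7, 2367. Doomsday rule: the anchor day for the 2300s is Wednesday. For year 67: 67÷12 = 5 r 7, and 7÷4 = 1, so 5+7+1 = 13.
Wednesday + 13 ≡ Tuesday — that's 2367's doomsday.
In August the doomsday date is Aug 8.
Aug 7 is 1 day before Aug 8; 1 mod 7 = 1, so Tuesday − 1 = Monday.
1144 mod 7 = 3, so 1144 days after a Monday is Monday + 3 = Thursday.

Thursday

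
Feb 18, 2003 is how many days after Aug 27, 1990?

4558

Aug 27, 1990 → Aug 27, 1991: 365 days.
Aug 27, 1991 → Aug 27, 1992: 366 days (Feb 29, 1992 is in that span).
Aug 27, 1992 → Aug 27, 1993: 365 days.
Aug 27, 1993 → Aug 27, 1994: 365 days.
Aug 27, 1994 → Aug 27, 1995: 365 days.
Aug 27, 1995 → Aug 27, 1996: 366 days (Feb 29, 1996 is in that span).
Aug 27, 1996 → Aug 27, 1997: 365 days.
Aug 27, 1997 → Aug 27, 1998: 365 days.
Aug 27, 1998 → Aug 27, 1999: 365 days.
Aug 27, 1999 → Aug 27, 2000: 366 days (Feb 29, 2000 is in that span).
Aug 27, 2000 → Aug 27, 2001: 365 days.
Aug 27, 2001 → Aug 27, 2002: 365 days.
Aug 27, 2002 → Sep 27, 2002: 31 days (August has 31).
Sep 27, 2002 → Oct 27, 2002: 30 days (September has 30).
Oct 27, 2002 → Nov 27, 2002: 31 days (October has 31).
Nov 27, 2002 → Dec 27, 2002: 30 days (November has 30).
Dec 27, 2002 → Jan 27, 2003: 31 days (December has 31).
Jan 27, 2003 → Feb 18, 2003: 22 days.
Total: 4558 days.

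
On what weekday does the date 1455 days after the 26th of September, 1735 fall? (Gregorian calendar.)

Sunday

Sep 26, 1735 is a Monday.
1455 mod 7 = 6, so 1455 days after a Monday is Monday + 6 = Sunday.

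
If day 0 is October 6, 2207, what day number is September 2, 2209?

697

Oct 6, 2207 → Oct 6, 2208: 366 days (Feb 29, 2208 is in that span).
Oct 6, 2208 → Nov 6, 2208: 31 days (October has 31).
Nov 6, 2208 → Dec 6, 2208: 30 days (November has 30).
Dec 6, 2208 → Jan 6, 2209: 31 days (December has 31).
Jan 6, 2209 → Feb 6, 2209: 31 days (January has 31).
Feb 6, 2209 → Mar 6, 2209: 28 days (February has 28).
Mar 6, 2209 → Apr 6, 2209: 31 days (March has 31).
Apr 6, 2209 → May 6, 2209: 30 days (April has 30).
May 6, 2209 → Jun 6, 2209: 31 days (May has 31).
Jun 6, 2209 → Jul 6, 2209: 30 days (June has 30).
Jul 6, 2209 → Aug 6, 2209: 31 days (July has 31).
Aug 6, 2209 → Sep 2, 2209: 27 days.
Total: 697 days.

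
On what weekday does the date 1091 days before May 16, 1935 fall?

Friday

First find the weekday of May 16, 1935. Doomsday rule: the anchor day for the 1900s is Wednesday. For year 35: 35÷12 = 2 r 11, and 11÷4 = 2, so 2+11+2 = 15.
Wednesday + 15 ≡ Thursday — that's 1935's doomsday.
In May the doomsday date is May 9.
May 16 is 7 days after May 9; 7 mod 7 = 0, so Thursday + 0 = Thursday.
1091 mod 7 = 6, so 1091 days before a Thursday is Thursday − 6 = Friday.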